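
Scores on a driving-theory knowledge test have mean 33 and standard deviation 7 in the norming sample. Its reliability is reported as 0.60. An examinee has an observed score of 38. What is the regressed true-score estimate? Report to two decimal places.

Weight the observed score by reliability and the mean by (1 − reliability): T̂ = 0.60·38 + 0.40·33 = 22.80 + 13.20 = 36.000.

36.00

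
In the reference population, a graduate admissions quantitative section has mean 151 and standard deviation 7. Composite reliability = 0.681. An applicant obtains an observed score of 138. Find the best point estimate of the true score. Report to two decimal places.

142.15

T̂ = ρX + (1 − ρ)μ
  = 0.681 × 138 + 0.319 × 151
  = 93.978 + 48.169
  = 142.147
  ≈ 142.15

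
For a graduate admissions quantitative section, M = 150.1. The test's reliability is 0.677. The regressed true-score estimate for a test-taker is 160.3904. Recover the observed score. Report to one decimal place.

165.3

T̂ = ρX + (1 − ρ)μ  ⇒  X = (T̂ − (1 − ρ)μ) / ρ
X = (160.3904 − 0.323 × 150.1) / 0.677 = (160.3904 − 48.4823) / 0.677 = 111.9081 / 0.677 = 165.300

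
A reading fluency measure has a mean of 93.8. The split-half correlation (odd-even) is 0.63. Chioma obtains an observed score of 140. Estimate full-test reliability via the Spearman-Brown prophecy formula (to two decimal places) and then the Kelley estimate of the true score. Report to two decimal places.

129.37

Spearman-Brown: ρ = 2r/(1 + r) = 2(0.63)/(1 + 0.63) = 1.260/1.63 = 0.7730 → 0.77
Kelley's formula gives T̂ = 0.77·140 + 0.23·93.8 = 107.80 + 21.574 = 129.374.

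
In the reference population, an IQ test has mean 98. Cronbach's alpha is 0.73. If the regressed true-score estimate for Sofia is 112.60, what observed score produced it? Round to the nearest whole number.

T̂ = ρX + (1 − ρ)μ  ⇒  X = (T̂ − (1 − ρ)μ) / ρ
X = (112.60 − 0.27 × 98) / 0.73 = (112.60 − 26.46) / 0.73 = 86.14 / 0.73 = 118.00

118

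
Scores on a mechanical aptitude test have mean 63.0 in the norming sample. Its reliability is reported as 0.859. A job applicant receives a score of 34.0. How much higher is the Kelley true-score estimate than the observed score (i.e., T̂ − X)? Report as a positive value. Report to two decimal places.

Weight the observed score by reliability and the mean by (1 − reliability): T̂ = 0.859·34.0 + 0.141·63.0 = 29.2060 + 8.8830 = 38.0890.
T̂ − X = 38.089 − 34.0 = 4.089 → 4.09

4.09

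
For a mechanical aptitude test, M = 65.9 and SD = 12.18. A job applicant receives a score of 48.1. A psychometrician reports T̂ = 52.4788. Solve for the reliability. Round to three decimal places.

0.754

T̂ = ρX + (1 − ρ)μ  ⇒  T̂ − μ = ρ(X − μ)
ρ = (T̂ − μ)/(X − μ) = (52.4788 − 65.9) / (48.1 − 65.9) = -13.4212 / -17.8 = 0.75400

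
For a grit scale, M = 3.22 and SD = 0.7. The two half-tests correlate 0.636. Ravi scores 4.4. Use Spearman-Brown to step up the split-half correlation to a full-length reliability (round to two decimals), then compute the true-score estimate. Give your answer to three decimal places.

Spearman-Brown: ρ = 2r/(1 + r) = 2(0.636)/(1 + 0.636) = 1.2720/1.636 = 0.7775 → 0.78
T̂ = 0.78(4.4) + 0.22(3.22) = 3.432 + 0.7084 = 4.1404 → 4.140

4.140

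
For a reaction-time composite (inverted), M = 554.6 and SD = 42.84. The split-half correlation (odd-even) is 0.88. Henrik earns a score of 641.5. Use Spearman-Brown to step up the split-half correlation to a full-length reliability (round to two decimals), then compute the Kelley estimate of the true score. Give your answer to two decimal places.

Spearman-Brown: ρ = 2r/(1 + r) = 2(0.88)/(1 + 0.88) = 1.760/1.88 = 0.9362 → 0.94
T̂ = 0.94(641.5) + 0.06(554.6) = 603.010 + 33.276 = 636.286 → 636.29

636.29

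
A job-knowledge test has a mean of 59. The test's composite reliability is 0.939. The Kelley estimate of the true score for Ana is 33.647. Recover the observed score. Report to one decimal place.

32.0

T̂ = ρX + (1 − ρ)μ  ⇒  X = (T̂ − (1 − ρ)μ) / ρ
X = (33.647 − 0.061 × 59) / 0.939 = (33.647 − 3.599) / 0.939 = 30.048 / 0.939 = 32.000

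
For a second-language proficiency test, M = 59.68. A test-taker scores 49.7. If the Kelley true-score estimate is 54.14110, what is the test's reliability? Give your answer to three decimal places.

T̂ = ρX + (1 − ρ)μ  ⇒  T̂ − μ = ρ(X − μ)
ρ = (T̂ − μ)/(X − μ) = (54.14110 − 59.68) / (49.7 − 59.68) = -5.53890 / -9.98 = 0.55500

0.555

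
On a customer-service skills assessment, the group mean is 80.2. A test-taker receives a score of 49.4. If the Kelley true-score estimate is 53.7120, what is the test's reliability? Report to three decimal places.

T̂ = ρX + (1 − ρ)μ  ⇒  T̂ − μ = ρ(X − μ)
ρ = (T̂ − μ)/(X − μ) = (53.7120 − 80.2) / (49.4 − 80.2) = -26.4880 / -30.8 = 0.86000

0.860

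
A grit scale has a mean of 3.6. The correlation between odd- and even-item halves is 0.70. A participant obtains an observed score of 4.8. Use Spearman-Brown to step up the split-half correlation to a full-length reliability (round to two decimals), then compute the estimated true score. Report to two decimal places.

Spearman-Brown: ρ = 2r/(1 + r) = 2(0.70)/(1 + 0.70) = 1.400/1.70 = 0.8235 → 0.82
T̂ = ρX + (1 − ρ)μ
  = 0.82 × 4.8 + 0.18 × 3.6
  = 3.936 + 0.648
  = 4.584
  ≈ 4.58

4.58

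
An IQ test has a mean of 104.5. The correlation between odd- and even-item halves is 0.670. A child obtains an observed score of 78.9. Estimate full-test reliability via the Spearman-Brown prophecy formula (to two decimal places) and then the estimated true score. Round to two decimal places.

84.02

Spearman-Brown: ρ = 2r/(1 + r) = 2(0.670)/(1 + 0.670) = 1.3400/1.670 = 0.8024 → 0.80
Weight the observed score by reliability and the mean by (1 − reliability): T̂ = 0.80·78.9 + 0.20·104.5 = 63.120 + 20.900 = 84.020.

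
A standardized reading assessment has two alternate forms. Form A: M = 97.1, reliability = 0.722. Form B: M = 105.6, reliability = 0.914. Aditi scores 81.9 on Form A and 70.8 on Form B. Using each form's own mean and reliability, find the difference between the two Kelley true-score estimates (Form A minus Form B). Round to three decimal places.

T̂_A = 0.722(81.9) + 0.278(97.1) = 86.12560
T̂_B = 0.914(70.8) + 0.086(105.6) = 73.79280
T̂_A − T̂_B = 12.33280

12.333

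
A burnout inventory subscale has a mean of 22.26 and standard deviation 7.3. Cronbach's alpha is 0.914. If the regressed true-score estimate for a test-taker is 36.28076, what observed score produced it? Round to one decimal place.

T̂ = ρX + (1 − ρ)μ  ⇒  X = (T̂ − (1 − ρ)μ) / ρ
X = (36.28076 − 0.086 × 22.26) / 0.914 = (36.28076 − 1.91436) / 0.914 = 34.36640 / 0.914 = 37.600

37.6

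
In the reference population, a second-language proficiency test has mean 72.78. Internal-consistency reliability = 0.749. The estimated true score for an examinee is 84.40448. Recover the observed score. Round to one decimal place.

88.3

T̂ = ρX + (1 − ρ)μ  ⇒  X = (T̂ − (1 − ρ)μ) / ρ
X = (84.40448 − 0.251 × 72.78) / 0.749 = (84.40448 − 18.26778) / 0.749 = 66.13670 / 0.749 = 88.300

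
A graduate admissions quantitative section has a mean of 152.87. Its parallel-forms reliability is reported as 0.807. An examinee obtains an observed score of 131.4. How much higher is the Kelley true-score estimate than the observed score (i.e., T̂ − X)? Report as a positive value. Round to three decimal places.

4.144

T̂ = ρX + (1 − ρ)μ
  = 0.807 × 131.4 + 0.193 × 152.87
  = 106.0398 + 29.50391
  = 135.54371
  ≈ 135.5437
T̂ − X = 135.5437 − 131.4 = 4.1437 → 4.144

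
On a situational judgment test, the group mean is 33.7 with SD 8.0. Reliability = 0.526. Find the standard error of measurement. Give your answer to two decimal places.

5.51

SEM = SD · √(1 − ρ) = 8.0 × √0.474 = 8.0 × 0.6885 = 5.508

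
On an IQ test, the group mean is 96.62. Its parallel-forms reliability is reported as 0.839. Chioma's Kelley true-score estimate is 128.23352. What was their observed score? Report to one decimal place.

T̂ = ρX + (1 − ρ)μ  ⇒  X = (T̂ − (1 − ρ)μ) / ρ
X = (128.23352 − 0.161 × 96.62) / 0.839 = (128.23352 − 15.55582) / 0.839 = 112.67770 / 0.839 = 134.300

134.3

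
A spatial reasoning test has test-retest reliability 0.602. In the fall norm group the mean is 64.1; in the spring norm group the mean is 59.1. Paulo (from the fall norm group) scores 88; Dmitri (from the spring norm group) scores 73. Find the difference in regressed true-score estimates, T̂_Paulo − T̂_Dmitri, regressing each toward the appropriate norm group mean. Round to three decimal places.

11.020

T̂_Paulo = 0.602(88) + 0.398(64.1) = 78.48780
T̂_Dmitri = 0.602(73) + 0.398(59.1) = 67.46780
Difference = 78.48780 − 67.46780 = 11.02000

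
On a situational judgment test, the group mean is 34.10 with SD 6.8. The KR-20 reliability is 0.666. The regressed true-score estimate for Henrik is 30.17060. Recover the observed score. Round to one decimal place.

28.2

T̂ = ρX + (1 − ρ)μ  ⇒  X = (T̂ − (1 − ρ)μ) / ρ
X = (30.17060 − 0.334 × 34.10) / 0.666 = (30.17060 − 11.38940) / 0.666 = 18.78120 / 0.666 = 28.200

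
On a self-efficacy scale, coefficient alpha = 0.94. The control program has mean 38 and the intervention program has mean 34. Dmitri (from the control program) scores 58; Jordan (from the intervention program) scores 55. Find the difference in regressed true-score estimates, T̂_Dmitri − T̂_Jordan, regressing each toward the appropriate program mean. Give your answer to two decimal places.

T̂_Dmitri = 0.94(58) + 0.06(38) = 56.8000
T̂_Jordan = 0.94(55) + 0.06(34) = 53.7400
Difference = 56.8000 − 53.7400 = 3.0600

3.06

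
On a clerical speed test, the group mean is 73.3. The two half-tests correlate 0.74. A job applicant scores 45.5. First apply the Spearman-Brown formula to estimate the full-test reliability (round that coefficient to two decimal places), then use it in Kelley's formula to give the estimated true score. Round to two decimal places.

49.67

Spearman-Brown: ρ = 2r/(1 + r) = 2(0.74)/(1 + 0.74) = 1.480/1.74 = 0.8506 → 0.85
T̂ = 0.85(45.5) + 0.15(73.3) = 38.675 + 10.995 = 49.670 → 49.67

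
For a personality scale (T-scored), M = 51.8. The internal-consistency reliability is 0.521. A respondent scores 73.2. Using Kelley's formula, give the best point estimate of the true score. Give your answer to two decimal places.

Weight the observed score by reliability and the mean by (1 − reliability): T̂ = 0.521·73.2 + 0.479·51.8 = 38.1372 + 24.8122 = 62.949.

62.95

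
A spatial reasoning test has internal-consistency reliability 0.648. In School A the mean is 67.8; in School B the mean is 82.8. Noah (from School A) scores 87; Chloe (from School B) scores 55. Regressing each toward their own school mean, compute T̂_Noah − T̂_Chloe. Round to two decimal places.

T̂_Noah = 0.648(87) + 0.352(67.8) = 80.2416
T̂_Chloe = 0.648(55) + 0.352(82.8) = 64.7856
Difference = 80.2416 − 64.7856 = 15.4560

15.46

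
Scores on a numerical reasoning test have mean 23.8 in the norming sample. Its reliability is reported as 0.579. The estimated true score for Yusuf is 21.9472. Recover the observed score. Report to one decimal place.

20.6

T̂ = ρX + (1 − ρ)μ  ⇒  X = (T̂ − (1 − ρ)μ) / ρ
X = (21.9472 − 0.421 × 23.8) / 0.579 = (21.9472 − 10.0198) / 0.579 = 11.9274 / 0.579 = 20.600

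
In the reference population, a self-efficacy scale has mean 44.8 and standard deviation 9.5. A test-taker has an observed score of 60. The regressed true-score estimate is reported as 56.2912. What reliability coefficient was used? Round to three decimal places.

0.756

T̂ = ρX + (1 − ρ)μ  ⇒  T̂ − μ = ρ(X − μ)
ρ = (T̂ − μ)/(X − μ) = (56.2912 − 44.8) / (60 − 44.8) = 11.4912 / 15.2 = 0.75600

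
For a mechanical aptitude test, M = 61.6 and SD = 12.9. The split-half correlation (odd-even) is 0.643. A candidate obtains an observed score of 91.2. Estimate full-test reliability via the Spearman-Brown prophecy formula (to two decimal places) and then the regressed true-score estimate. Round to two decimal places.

Spearman-Brown: ρ = 2r/(1 + r) = 2(0.643)/(1 + 0.643) = 1.2860/1.643 = 0.7827 → 0.78
T̂ = ρX + (1 − ρ)μ
  = 0.78 × 91.2 + 0.22 × 61.6
  = 71.136 + 13.552
  = 84.688
  ≈ 84.69

84.69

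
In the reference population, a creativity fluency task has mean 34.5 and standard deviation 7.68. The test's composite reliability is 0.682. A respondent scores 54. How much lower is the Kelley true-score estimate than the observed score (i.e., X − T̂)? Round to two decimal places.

T̂ = ρX + (1 − ρ)μ
  = 0.682 × 54 + 0.318 × 34.5
  = 36.828 + 10.9710
  = 47.7990
  ≈ 47.799
X − T̂ = 54 − 47.799 = 6.201 → 6.20

6.20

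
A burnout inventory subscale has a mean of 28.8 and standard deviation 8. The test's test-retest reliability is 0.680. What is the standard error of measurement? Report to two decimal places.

SEM = SD · √(1 − ρ) = 8 × √0.320 = 8 × 0.5657 = 4.525

4.53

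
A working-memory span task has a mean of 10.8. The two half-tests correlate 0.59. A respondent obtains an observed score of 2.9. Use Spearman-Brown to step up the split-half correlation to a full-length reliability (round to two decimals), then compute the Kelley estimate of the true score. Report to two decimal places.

4.95

Spearman-Brown: ρ = 2r/(1 + r) = 2(0.59)/(1 + 0.59) = 1.180/1.59 = 0.7421 → 0.74
Regress the observed score toward the mean by the unreliability: T̂ = 0.74·2.9 + 0.26·10.8 = 2.146 + 2.808 = 4.954.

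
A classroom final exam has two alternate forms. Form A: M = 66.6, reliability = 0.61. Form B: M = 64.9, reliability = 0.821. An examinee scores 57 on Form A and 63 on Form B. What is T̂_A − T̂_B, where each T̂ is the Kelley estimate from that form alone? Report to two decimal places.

T̂_A = 0.61(57) + 0.39(66.6) = 60.7440
T̂_B = 0.821(63) + 0.179(64.9) = 63.3401
T̂_A − T̂_B = -2.5961

-2.60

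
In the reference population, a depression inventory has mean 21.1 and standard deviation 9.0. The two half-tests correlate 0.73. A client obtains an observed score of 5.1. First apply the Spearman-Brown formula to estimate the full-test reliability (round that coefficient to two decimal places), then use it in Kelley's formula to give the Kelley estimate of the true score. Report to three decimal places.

7.660

Spearman-Brown: ρ = 2r/(1 + r) = 2(0.73)/(1 + 0.73) = 1.460/1.73 = 0.8439 → 0.84
T̂ = 0.84(5.1) + 0.16(21.1) = 4.284 + 3.376 = 7.6600 → 7.660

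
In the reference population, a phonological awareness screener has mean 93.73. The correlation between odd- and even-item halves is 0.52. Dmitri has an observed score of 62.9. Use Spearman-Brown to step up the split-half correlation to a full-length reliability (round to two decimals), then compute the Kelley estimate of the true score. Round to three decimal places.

Spearman-Brown: ρ = 2r/(1 + r) = 2(0.52)/(1 + 0.52) = 1.040/1.52 = 0.6842 → 0.68
T̂ = 0.68(62.9) + 0.32(93.73) = 42.772 + 29.9936 = 72.7656 → 72.766

72.766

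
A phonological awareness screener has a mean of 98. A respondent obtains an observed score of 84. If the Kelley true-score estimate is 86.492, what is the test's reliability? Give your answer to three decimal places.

T̂ = ρX + (1 − ρ)μ  ⇒  T̂ − μ = ρ(X − μ)
ρ = (T̂ − μ)/(X − μ) = (86.492 − 98) / (84 − 98) = -11.508 / -14.0 = 0.82200

0.822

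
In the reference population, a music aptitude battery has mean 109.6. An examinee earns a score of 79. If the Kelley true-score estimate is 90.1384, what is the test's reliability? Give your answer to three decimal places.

T̂ = ρX + (1 − ρ)μ  ⇒  T̂ − μ = ρ(X − μ)
ρ = (T̂ − μ)/(X − μ) = (90.1384 − 109.6) / (79 − 109.6) = -19.4616 / -30.6 = 0.63600

0.636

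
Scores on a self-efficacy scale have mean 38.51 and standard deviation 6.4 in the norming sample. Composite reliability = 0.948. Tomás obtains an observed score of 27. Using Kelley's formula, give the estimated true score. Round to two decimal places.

T̂ = ρX + (1 − ρ)μ
  = 0.948 × 27 + 0.052 × 38.51
  = 25.596 + 2.00252
  = 27.599
  ≈ 27.60

27.60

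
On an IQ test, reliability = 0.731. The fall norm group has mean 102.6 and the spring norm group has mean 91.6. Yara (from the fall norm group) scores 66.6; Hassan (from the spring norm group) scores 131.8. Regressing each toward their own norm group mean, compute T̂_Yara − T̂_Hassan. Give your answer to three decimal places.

-44.702

T̂_Yara = 0.731(66.6) + 0.269(102.6) = 76.28400
T̂_Hassan = 0.731(131.8) + 0.269(91.6) = 120.98620
Difference = 76.28400 − 120.98620 = -44.70220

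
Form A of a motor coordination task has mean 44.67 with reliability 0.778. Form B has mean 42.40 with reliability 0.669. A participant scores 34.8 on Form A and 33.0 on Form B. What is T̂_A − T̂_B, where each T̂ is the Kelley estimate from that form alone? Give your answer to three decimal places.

0.880

T̂_A = 0.778(34.8) + 0.222(44.67) = 36.99114
T̂_B = 0.669(33.0) + 0.331(42.40) = 36.11140
T̂_A − T̂_B = 0.87974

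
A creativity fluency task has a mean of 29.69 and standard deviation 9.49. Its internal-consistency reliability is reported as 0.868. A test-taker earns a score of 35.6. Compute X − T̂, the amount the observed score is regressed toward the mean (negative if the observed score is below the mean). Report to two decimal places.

T̂ = ρX + (1 − ρ)μ
  = 0.868 × 35.6 + 0.132 × 29.69
  = 30.9008 + 3.91908
  = 34.8199
  ≈ 34.820
X − T̂ = 35.6 − 34.820 = 0.780 → 0.78

0.78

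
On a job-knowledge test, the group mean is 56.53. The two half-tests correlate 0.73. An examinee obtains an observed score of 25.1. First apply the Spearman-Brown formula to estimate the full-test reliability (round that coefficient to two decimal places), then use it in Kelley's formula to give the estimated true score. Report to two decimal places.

Spearman-Brown: ρ = 2r/(1 + r) = 2(0.73)/(1 + 0.73) = 1.460/1.73 = 0.8439 → 0.84
T̂ = 0.84(25.1) + 0.16(56.53) = 21.084 + 9.0448 = 30.129 → 30.13

30.13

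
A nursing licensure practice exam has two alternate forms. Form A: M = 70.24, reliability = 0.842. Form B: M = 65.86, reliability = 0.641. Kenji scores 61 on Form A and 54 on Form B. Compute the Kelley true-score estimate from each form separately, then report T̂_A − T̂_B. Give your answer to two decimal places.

T̂_A = 0.842(61) + 0.158(70.24) = 62.4599
T̂_B = 0.641(54) + 0.359(65.86) = 58.2577
T̂_A − T̂_B = 4.2022

4.20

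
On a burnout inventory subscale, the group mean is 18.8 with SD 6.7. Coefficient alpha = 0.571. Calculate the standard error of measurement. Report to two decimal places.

SEM = SD · √(1 − ρ) = 6.7 × √0.429 = 6.7 × 0.6550 = 4.388

4.39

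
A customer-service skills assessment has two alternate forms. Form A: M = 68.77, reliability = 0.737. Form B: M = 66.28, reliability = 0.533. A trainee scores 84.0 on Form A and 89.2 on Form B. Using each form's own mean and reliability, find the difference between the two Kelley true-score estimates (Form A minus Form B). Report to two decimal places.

T̂_A = 0.737(84.0) + 0.263(68.77) = 79.9945
T̂_B = 0.533(89.2) + 0.467(66.28) = 78.4964
T̂_A − T̂_B = 1.4981

1.50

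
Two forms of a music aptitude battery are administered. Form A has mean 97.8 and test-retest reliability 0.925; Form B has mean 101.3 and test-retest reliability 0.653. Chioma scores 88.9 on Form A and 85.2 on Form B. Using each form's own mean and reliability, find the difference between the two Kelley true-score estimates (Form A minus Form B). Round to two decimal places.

-1.22

T̂_A = 0.925(88.9) + 0.075(97.8) = 89.5675
T̂_B = 0.653(85.2) + 0.347(101.3) = 90.7867
T̂_A − T̂_B = -1.2192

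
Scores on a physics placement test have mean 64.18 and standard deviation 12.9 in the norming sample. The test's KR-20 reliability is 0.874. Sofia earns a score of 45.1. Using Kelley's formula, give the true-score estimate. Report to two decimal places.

T̂ = ρX + (1 − ρ)μ
  = 0.874 × 45.1 + 0.126 × 64.18
  = 39.4174 + 8.08668
  = 47.504
  ≈ 47.50

47.50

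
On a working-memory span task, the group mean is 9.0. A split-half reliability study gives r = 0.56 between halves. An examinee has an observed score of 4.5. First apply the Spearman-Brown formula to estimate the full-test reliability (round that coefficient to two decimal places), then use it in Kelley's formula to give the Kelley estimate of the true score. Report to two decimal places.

5.76

Spearman-Brown: ρ = 2r/(1 + r) = 2(0.56)/(1 + 0.56) = 1.120/1.56 = 0.7179 → 0.72
T̂ = ρX + (1 − ρ)μ
  = 0.72 × 4.5 + 0.28 × 9.0
  = 3.240 + 2.520
  = 5.760
  ≈ 5.76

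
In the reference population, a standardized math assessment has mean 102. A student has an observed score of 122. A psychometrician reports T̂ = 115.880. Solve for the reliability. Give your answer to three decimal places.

T̂ = ρX + (1 − ρ)μ  ⇒  T̂ − μ = ρ(X − μ)
ρ = (T̂ − μ)/(X − μ) = (115.880 − 102) / (122 − 102) = 13.880 / 20.0 = 0.69400

0.694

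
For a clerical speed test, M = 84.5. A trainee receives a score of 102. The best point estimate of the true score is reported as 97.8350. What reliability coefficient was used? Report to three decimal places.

T̂ = ρX + (1 − ρ)μ  ⇒  T̂ − μ = ρ(X − μ)
ρ = (T̂ − μ)/(X − μ) = (97.8350 − 84.5) / (102 − 84.5) = 13.3350 / 17.5 = 0.76200

0.762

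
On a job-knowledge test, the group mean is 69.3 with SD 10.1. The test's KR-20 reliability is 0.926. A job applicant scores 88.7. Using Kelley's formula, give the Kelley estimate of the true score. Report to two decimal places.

87.26

T̂ = 0.926(88.7) + 0.074(69.3) = 82.1362 + 5.1282 = 87.264 → 87.26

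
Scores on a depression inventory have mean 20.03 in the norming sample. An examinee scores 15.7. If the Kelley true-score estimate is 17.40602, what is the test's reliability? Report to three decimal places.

T̂ = ρX + (1 − ρ)μ  ⇒  T̂ − μ = ρ(X − μ)
ρ = (T̂ − μ)/(X − μ) = (17.40602 − 20.03) / (15.7 − 20.03) = -2.62398 / -4.33 = 0.60600

0.606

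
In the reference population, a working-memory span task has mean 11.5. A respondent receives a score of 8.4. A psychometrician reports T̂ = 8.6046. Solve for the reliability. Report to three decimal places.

0.934

T̂ = ρX + (1 − ρ)μ  ⇒  T̂ − μ = ρ(X − μ)
ρ = (T̂ − μ)/(X − μ) = (8.6046 − 11.5) / (8.4 − 11.5) = -2.8954 / -3.1 = 0.93400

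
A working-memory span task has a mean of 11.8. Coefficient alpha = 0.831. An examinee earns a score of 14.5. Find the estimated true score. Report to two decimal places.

Kelley's formula gives T̂ = 0.831·14.5 + 0.169·11.8 = 12.0495 + 1.9942 = 14.044.

14.04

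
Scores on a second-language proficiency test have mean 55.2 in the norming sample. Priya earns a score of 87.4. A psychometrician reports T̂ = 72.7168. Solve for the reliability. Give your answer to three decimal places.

T̂ = ρX + (1 − ρ)μ  ⇒  T̂ − μ = ρ(X − μ)
ρ = (T̂ − μ)/(X − μ) = (72.7168 − 55.2) / (87.4 − 55.2) = 17.5168 / 32.2 = 0.54400

0.544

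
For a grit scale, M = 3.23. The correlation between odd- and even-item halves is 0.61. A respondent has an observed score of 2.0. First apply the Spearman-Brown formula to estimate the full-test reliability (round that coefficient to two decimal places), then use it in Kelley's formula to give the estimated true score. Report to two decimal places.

2.30

Spearman-Brown: ρ = 2r/(1 + r) = 2(0.61)/(1 + 0.61) = 1.220/1.61 = 0.7578 → 0.76
T̂ = ρX + (1 − ρ)μ
  = 0.76 × 2.0 + 0.24 × 3.23
  = 1.520 + 0.7752
  = 2.295
  ≈ 2.30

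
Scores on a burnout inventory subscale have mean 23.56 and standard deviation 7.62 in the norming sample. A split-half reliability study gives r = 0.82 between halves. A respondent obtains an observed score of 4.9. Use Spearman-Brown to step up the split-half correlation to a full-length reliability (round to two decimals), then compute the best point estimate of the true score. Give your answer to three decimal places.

Spearman-Brown: ρ = 2r/(1 + r) = 2(0.82)/(1 + 0.82) = 1.640/1.82 = 0.9011 → 0.90
T̂ = 0.90(4.9) + 0.10(23.56) = 4.410 + 2.3560 = 6.7660 → 6.766

6.766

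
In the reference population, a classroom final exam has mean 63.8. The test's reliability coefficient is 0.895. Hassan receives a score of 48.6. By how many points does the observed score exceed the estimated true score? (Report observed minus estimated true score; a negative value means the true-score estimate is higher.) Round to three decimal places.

-1.596

Regress the observed score toward the mean by the unreliability: T̂ = 0.895·48.6 + 0.105·63.8 = 43.4970 + 6.6990 = 50.19600.
X − T̂ = 48.6 − 50.1960 = -1.5960 → -1.596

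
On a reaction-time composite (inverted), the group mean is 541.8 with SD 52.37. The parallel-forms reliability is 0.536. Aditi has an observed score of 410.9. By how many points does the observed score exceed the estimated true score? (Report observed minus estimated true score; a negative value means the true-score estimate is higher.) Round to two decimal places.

-60.74

T̂ = ρX + (1 − ρ)μ
  = 0.536 × 410.9 + 0.464 × 541.8
  = 220.2424 + 251.3952
  = 471.6376
  ≈ 471.638
X − T̂ = 410.9 − 471.638 = -60.738 → -60.74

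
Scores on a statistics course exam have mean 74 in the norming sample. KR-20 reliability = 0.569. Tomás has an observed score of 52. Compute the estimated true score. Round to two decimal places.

61.48

Kelley's formula gives T̂ = 0.569·52 + 0.431·74 = 29.588 + 31.894 = 61.482.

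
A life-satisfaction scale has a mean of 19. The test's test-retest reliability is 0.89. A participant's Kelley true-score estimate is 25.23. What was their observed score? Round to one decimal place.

T̂ = ρX + (1 − ρ)μ  ⇒  X = (T̂ − (1 − ρ)μ) / ρ
X = (25.23 − 0.11 × 19) / 0.89 = (25.23 − 2.09) / 0.89 = 23.14 / 0.89 = 26.000

26.0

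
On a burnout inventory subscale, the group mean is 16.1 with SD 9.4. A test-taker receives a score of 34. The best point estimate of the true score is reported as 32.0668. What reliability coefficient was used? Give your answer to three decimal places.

0.892

T̂ = ρX + (1 − ρ)μ  ⇒  T̂ − μ = ρ(X − μ)
ρ = (T̂ − μ)/(X − μ) = (32.0668 − 16.1) / (34 − 16.1) = 15.9668 / 17.9 = 0.89200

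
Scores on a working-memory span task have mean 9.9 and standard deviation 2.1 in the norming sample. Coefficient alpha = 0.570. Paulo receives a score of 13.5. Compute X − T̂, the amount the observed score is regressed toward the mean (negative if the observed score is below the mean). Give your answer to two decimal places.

1.55

T̂ = 0.570(13.5) + 0.430(9.9) = 7.6950 + 4.2570 = 11.9520 → 11.952
X − T̂ = 13.5 − 11.952 = 1.548 → 1.55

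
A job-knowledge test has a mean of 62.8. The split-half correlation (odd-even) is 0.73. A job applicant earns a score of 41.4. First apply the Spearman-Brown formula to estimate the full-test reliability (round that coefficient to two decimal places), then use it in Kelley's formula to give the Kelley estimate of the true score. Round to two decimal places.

Spearman-Brown: ρ = 2r/(1 + r) = 2(0.73)/(1 + 0.73) = 1.460/1.73 = 0.8439 → 0.84
T̂ = 0.84(41.4) + 0.16(62.8) = 34.776 + 10.048 = 44.824 → 44.82

44.82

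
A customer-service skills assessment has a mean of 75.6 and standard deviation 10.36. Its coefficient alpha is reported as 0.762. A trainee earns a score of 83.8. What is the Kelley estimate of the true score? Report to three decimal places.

81.848

Weight the observed score by reliability and the mean by (1 − reliability): T̂ = 0.762·83.8 + 0.238·75.6 = 63.8556 + 17.9928 = 81.8484.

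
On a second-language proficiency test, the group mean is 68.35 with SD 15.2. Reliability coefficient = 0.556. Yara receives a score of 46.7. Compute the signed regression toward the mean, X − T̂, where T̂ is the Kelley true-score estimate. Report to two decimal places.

-9.61

Weight the observed score by reliability and the mean by (1 − reliability): T̂ = 0.556·46.7 + 0.444·68.35 = 25.9652 + 30.34740 = 56.3126.
X − T̂ = 46.7 − 56.313 = -9.613 → -9.61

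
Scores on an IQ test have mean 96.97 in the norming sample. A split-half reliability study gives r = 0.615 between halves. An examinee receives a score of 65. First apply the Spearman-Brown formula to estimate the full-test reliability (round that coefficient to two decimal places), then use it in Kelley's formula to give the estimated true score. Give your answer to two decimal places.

72.67

Spearman-Brown: ρ = 2r/(1 + r) = 2(0.615)/(1 + 0.615) = 1.2300/1.615 = 0.7616 → 0.76
T̂ = ρX + (1 − ρ)μ
  = 0.76 × 65 + 0.24 × 96.97
  = 49.40 + 23.2728
  = 72.673
  ≈ 72.67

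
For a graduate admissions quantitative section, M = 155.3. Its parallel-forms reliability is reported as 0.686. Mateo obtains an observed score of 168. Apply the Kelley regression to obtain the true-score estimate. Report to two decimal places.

T̂ = ρX + (1 − ρ)μ
  = 0.686 × 168 + 0.314 × 155.3
  = 115.248 + 48.7642
  = 164.012
  ≈ 164.01

164.01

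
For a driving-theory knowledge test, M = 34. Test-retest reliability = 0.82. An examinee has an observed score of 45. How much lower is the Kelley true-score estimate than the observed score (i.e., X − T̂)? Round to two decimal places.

T̂ = ρX + (1 − ρ)μ
  = 0.82 × 45 + 0.18 × 34
  = 36.90 + 6.12
  = 43.0200
  ≈ 43.020
X − T̂ = 45 − 43.020 = 1.980 → 1.98

1.98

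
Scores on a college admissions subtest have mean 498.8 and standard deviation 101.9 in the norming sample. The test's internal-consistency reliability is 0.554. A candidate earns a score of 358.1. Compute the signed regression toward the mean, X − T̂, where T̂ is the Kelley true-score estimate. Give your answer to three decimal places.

-62.752

T̂ = ρX + (1 − ρ)μ
  = 0.554 × 358.1 + 0.446 × 498.8
  = 198.3874 + 222.4648
  = 420.85220
  ≈ 420.8522
X − T̂ = 358.1 − 420.8522 = -62.7522 → -62.752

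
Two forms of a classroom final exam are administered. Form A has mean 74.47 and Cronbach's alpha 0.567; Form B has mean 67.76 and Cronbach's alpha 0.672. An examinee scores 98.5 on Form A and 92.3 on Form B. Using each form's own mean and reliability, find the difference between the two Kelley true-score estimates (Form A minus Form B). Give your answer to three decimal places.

T̂_A = 0.567(98.5) + 0.433(74.47) = 88.09501
T̂_B = 0.672(92.3) + 0.328(67.76) = 84.25088
T̂_A − T̂_B = 3.84413

3.844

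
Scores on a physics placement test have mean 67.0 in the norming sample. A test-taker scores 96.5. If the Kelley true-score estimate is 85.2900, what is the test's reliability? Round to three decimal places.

0.620

T̂ = ρX + (1 − ρ)μ  ⇒  T̂ − μ = ρ(X − μ)
ρ = (T̂ − μ)/(X − μ) = (85.2900 − 67.0) / (96.5 − 67.0) = 18.2900 / 29.5 = 0.62000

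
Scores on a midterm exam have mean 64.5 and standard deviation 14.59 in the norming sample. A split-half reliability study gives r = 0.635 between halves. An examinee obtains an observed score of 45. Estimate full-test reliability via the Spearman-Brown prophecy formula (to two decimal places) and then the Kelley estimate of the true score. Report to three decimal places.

49.290

Spearman-Brown: ρ = 2r/(1 + r) = 2(0.635)/(1 + 0.635) = 1.2700/1.635 = 0.7768 → 0.78
T̂ = 0.78(45) + 0.22(64.5) = 35.10 + 14.190 = 49.2900 → 49.290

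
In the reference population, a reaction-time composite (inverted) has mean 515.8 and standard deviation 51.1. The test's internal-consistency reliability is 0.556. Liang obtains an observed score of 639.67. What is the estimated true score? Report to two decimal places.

Kelley's formula gives T̂ = 0.556·639.67 + 0.444·515.8 = 355.65652 + 229.0152 = 584.672.

584.67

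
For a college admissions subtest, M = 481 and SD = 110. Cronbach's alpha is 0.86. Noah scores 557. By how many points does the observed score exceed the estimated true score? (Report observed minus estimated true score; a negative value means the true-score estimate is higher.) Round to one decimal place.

10.6

T̂ = 0.86(557) + 0.14(481) = 479.02 + 67.34 = 546.360 → 546.36
X − T̂ = 557 − 546.36 = 10.64 → 10.6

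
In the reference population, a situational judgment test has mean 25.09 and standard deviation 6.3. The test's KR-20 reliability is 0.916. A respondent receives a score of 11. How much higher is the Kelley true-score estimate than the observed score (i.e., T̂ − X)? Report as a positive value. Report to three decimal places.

1.184

T̂ = 0.916(11) + 0.084(25.09) = 10.076 + 2.10756 = 12.18356 → 12.1836
T̂ − X = 12.1836 − 11 = 1.1836 → 1.184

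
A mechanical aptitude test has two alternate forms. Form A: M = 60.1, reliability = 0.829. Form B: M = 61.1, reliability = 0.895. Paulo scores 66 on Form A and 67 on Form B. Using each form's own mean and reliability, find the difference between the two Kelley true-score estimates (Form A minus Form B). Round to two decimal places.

-1.39

T̂_A = 0.829(66) + 0.171(60.1) = 64.9911
T̂_B = 0.895(67) + 0.105(61.1) = 66.3805
T̂_A − T̂_B = -1.3894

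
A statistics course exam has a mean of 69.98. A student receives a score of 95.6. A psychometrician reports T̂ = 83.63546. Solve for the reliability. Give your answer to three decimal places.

0.533

T̂ = ρX + (1 − ρ)μ  ⇒  T̂ − μ = ρ(X − μ)
ρ = (T̂ − μ)/(X − μ) = (83.63546 − 69.98) / (95.6 − 69.98) = 13.65546 / 25.62 = 0.53300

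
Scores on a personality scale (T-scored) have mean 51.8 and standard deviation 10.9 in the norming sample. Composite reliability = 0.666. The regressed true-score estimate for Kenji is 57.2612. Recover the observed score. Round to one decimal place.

60.0

T̂ = ρX + (1 − ρ)μ  ⇒  X = (T̂ − (1 − ρ)μ) / ρ
X = (57.2612 − 0.334 × 51.8) / 0.666 = (57.2612 − 17.3012) / 0.666 = 39.9600 / 0.666 = 60.000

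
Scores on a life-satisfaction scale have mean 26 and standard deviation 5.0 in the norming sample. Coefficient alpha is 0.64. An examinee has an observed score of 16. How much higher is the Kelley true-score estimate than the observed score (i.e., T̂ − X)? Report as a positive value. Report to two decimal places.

T̂ = ρX + (1 − ρ)μ
  = 0.64 × 16 + 0.36 × 26
  = 10.24 + 9.36
  = 19.6000
  ≈ 19.600
T̂ − X = 19.600 − 16 = 3.600 → 3.60

3.60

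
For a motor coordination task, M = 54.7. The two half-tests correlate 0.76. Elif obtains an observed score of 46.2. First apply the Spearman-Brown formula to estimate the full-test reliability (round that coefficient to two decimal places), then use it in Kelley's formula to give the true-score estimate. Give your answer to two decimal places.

47.39

Spearman-Brown: ρ = 2r/(1 + r) = 2(0.76)/(1 + 0.76) = 1.520/1.76 = 0.8636 → 0.86
T̂ = 0.86(46.2) + 0.14(54.7) = 39.732 + 7.658 = 47.390 → 47.39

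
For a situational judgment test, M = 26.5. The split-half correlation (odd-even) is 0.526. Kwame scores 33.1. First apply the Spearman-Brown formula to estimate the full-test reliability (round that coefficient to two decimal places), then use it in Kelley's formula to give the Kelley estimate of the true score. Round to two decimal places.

31.05

Spearman-Brown: ρ = 2r/(1 + r) = 2(0.526)/(1 + 0.526) = 1.0520/1.526 = 0.6894 → 0.69
Weight the observed score by reliability and the mean by (1 − reliability): T̂ = 0.69·33.1 + 0.31·26.5 = 22.839 + 8.215 = 31.054.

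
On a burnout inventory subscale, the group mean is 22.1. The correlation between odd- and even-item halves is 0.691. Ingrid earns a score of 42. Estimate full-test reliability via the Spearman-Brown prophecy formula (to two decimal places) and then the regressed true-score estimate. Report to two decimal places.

38.42

Spearman-Brown: ρ = 2r/(1 + r) = 2(0.691)/(1 + 0.691) = 1.3820/1.691 = 0.8173 → 0.82
Weight the observed score by reliability and the mean by (1 − reliability): T̂ = 0.82·42 + 0.18·22.1 = 34.44 + 3.978 = 38.418.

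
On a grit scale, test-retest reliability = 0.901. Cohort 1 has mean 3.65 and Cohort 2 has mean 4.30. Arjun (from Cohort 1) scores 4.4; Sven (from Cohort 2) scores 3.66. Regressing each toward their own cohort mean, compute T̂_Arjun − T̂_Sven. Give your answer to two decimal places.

T̂_Arjun = 0.901(4.4) + 0.099(3.65) = 4.3258
T̂_Sven = 0.901(3.66) + 0.099(4.30) = 3.7234
Difference = 4.3258 − 3.7234 = 0.6024

0.60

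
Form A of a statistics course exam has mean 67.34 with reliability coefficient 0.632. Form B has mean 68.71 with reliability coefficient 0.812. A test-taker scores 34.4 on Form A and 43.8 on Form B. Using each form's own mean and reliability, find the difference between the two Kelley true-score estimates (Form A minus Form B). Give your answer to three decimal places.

-1.961

T̂_A = 0.632(34.4) + 0.368(67.34) = 46.52192
T̂_B = 0.812(43.8) + 0.188(68.71) = 48.48308
T̂_A − T̂_B = -1.96116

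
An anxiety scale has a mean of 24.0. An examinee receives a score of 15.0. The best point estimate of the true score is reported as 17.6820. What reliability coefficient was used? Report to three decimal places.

0.702

T̂ = ρX + (1 − ρ)μ  ⇒  T̂ − μ = ρ(X − μ)
ρ = (T̂ − μ)/(X − μ) = (17.6820 − 24.0) / (15.0 − 24.0) = -6.3180 / -9.0 = 0.70200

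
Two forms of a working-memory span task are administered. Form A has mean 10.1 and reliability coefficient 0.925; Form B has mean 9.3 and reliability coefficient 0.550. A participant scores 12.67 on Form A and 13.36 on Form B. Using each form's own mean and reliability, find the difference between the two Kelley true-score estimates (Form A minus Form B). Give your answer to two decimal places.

T̂_A = 0.925(12.67) + 0.075(10.1) = 12.4773
T̂_B = 0.550(13.36) + 0.450(9.3) = 11.5330
T̂_A − T̂_B = 0.9443

0.94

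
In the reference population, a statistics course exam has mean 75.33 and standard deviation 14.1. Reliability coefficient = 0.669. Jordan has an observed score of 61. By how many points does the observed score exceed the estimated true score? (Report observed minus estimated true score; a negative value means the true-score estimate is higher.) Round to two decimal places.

-4.74

Kelley's formula gives T̂ = 0.669·61 + 0.331·75.33 = 40.809 + 24.93423 = 65.7432.
X − T̂ = 61 − 65.743 = -4.743 → -4.74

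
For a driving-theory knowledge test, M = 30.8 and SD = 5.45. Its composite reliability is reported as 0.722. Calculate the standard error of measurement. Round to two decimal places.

2.87

SEM = SD · √(1 − ρ) = 5.45 × √0.278 = 5.45 × 0.5273 = 2.874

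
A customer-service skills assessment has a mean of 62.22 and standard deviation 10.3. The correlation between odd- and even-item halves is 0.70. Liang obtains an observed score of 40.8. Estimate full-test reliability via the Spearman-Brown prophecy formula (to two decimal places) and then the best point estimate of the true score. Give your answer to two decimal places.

Spearman-Brown: ρ = 2r/(1 + r) = 2(0.70)/(1 + 0.70) = 1.400/1.70 = 0.8235 → 0.82
T̂ = ρX + (1 − ρ)μ
  = 0.82 × 40.8 + 0.18 × 62.22
  = 33.456 + 11.1996
  = 44.656
  ≈ 44.66

44.66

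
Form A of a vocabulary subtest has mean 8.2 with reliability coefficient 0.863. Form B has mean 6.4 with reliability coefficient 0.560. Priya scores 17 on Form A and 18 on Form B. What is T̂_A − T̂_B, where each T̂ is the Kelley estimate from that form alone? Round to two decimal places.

T̂_A = 0.863(17) + 0.137(8.2) = 15.7944
T̂_B = 0.560(18) + 0.440(6.4) = 12.8960
T̂_A − T̂_B = 2.8984

2.90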